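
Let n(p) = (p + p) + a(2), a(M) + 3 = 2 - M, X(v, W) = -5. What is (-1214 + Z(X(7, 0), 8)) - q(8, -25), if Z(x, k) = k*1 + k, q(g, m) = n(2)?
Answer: -1199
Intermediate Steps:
a(M) = -1 - M (a(M) = -3 + (2 - M) = -1 - M)
n(p) = -3 + 2*p (n(p) = (p + p) + (-1 - 1*2) = 2*p + (-1 - 2) = 2*p - 3 = -3 + 2*p)
q(g, m) = 1 (q(g, m) = -3 + 2*2 = -3 + 4 = 1)
Z(x, k) = 2*k (Z(x, k) = k + k = 2*k)
(-1214 + Z(X(7, 0), 8)) - q(8, -25) = (-1214 + 2*8) - 1*1 = (-1214 + 16) - 1 = -1198 - 1 = -1199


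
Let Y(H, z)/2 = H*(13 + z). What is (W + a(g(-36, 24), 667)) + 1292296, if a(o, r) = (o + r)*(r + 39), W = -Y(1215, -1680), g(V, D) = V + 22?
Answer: 5804124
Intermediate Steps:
Y(H, z) = 2*H*(13 + z) (Y(H, z) = 2*(H*(13 + z)) = 2*H*(13 + z))
g(V, D) = 22 + V
W = 4050810 (W = -2*1215*(13 - 1680) = -2*1215*(-1667) = -1*(-4050810) = 4050810)
a(o, r) = (39 + r)*(o + r) (a(o, r) = (o + r)*(39 + r) = (39 + r)*(o + r))
(W + a(g(-36, 24), 667)) + 1292296 = (4050810 + (667² + 39*(22 - 36) + 39*667 + (22 - 36)*667)) + 1292296 = (4050810 + (444889 + 39*(-14) + 26013 - 14*667)) + 1292296 = (4050810 + (444889 - 546 + 26013 - 9338)) + 1292296 = (4050810 + 461018) + 1292296 = 4511828 + 1292296 = 5804124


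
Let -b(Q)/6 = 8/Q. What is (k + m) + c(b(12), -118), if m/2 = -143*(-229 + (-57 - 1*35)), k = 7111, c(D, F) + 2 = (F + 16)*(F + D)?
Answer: 111359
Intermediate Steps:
b(Q) = -48/Q
c(D, F) = -2 + (16 + F)*(D + F) (c(D, F) = -2 + (F + 16)*(F + D) = -2 + (16 + F)*(D + F))
m = 91806 (m = 2*(-143*(-229 + (-57 - 1*35))) = 2*(-143*(-229 + (-57 - 35))) = 2*(-143*(-229 - 92)) = 2*(-143*(-321)) = 2*45903 = 91806)
(k + m) + c(b(12), -118) = (7111 + 91806) + (-2 + (-118)² + 16*(-48/12) + 16*(-118) - 48/12*(-118)) = 98917 + (-2 + 13924 + 16*(-48*1/12) - 1888 - 48*1/12*(-118)) = 98917 + (-2 + 13924 + 16*(-4) - 1888 - 4*(-118)) = 98917 + (-2 + 13924 - 64 - 1888 + 472) = 98917 + 12442 = 111359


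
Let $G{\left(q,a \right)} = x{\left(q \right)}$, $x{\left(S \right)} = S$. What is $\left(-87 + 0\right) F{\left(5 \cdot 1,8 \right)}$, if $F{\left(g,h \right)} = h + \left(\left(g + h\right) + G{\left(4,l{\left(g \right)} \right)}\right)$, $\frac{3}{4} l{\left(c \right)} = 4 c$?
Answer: $-2175$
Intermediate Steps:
$l{\left(c \right)} = \frac{16 c}{3}$ ($l{\left(c \right)} = \frac{4 \cdot 4 c}{3} = \frac{16 c}{3}$)
$G{\left(q,a \right)} = q$
$F{\left(g,h \right)} = 4 + g + 2 h$ ($F{\left(g,h \right)} = h + \left(\left(g + h\right) + 4\right) = h + \left(4 + g + h\right) = 4 + g + 2 h$)
$\left(-87 + 0\right) F{\left(5 \cdot 1,8 \right)} = \left(-87 + 0\right) \left(4 + 5 \cdot 1 + 2 \cdot 8\right) = - 87 \left(4 + 5 + 16\right) = \left(-87\right) 25 = -2175$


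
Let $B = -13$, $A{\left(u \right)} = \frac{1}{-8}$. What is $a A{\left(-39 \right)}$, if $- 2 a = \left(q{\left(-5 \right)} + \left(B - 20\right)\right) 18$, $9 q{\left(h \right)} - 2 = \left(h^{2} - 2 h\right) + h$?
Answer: $- \frac{265}{8} \approx -33.125$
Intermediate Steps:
$A{\left(u \right)} = - \frac{1}{8}$
$q{\left(h \right)} = \frac{2}{9} - \frac{h}{9} + \frac{h^{2}}{9}$ ($q{\left(h \right)} = \frac{2}{9} + \frac{\left(h^{2} - 2 h\right) + h}{9} = \frac{2}{9} + \frac{h^{2} - h}{9} = \frac{2}{9} + \left(- \frac{h}{9} + \frac{h^{2}}{9}\right) = \frac{2}{9} - \frac{h}{9} + \frac{h^{2}}{9}$)
$a = 265$ ($a = - \frac{\left(\left(\frac{2}{9} - - \frac{5}{9} + \frac{\left(-5\right)^{2}}{9}\right) - 33\right) 18}{2} = - \frac{\left(\left(\frac{2}{9} + \frac{5}{9} + \frac{1}{9} \cdot 25\right) - 33\right) 18}{2} = - \frac{\left(\left(\frac{2}{9} + \frac{5}{9} + \frac{25}{9}\right) - 33\right) 18}{2} = - \frac{\left(\frac{32}{9} - 33\right) 18}{2} = - \frac{\left(- \frac{265}{9}\right) 18}{2} = \left(- \frac{1}{2}\right) \left(-530\right) = 265$)
$a A{\left(-39 \right)} = 265 \left(- \frac{1}{8}\right) = - \frac{265}{8}$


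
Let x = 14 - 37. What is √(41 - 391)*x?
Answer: -115*I*√14 ≈ -430.29*I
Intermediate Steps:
x = -23
√(41 - 391)*x = √(41 - 391)*(-23) = √(-350)*(-23) = (5*I*√14)*(-23) = -115*I*√14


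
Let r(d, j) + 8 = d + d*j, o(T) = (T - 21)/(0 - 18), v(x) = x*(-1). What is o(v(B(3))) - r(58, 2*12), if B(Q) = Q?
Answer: -4322/3 ≈ -1440.7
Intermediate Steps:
v(x) = -x
o(T) = 7/6 - T/18 (o(T) = (-21 + T)/(-18) = (-21 + T)*(-1/18) = 7/6 - T/18)
r(d, j) = -8 + d + d*j (r(d, j) = -8 + (d + d*j) = -8 + d + d*j)
o(v(B(3))) - r(58, 2*12) = (7/6 - (-1)*3/18) - (-8 + 58 + 58*(2*12)) = (7/6 - 1/18*(-3)) - (-8 + 58 + 58*24) = (7/6 + 1/6) - (-8 + 58 + 1392) = 4/3 - 1*1442 = 4/3 - 1442 = -4322/3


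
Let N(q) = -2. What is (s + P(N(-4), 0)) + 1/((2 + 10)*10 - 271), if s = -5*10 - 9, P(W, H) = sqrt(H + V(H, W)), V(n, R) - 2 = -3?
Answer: -8910/151 + I ≈ -59.007 + 1.0*I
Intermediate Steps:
V(n, R) = -1 (V(n, R) = 2 - 3 = -1)
P(W, H) = sqrt(-1 + H) (P(W, H) = sqrt(H - 1) = sqrt(-1 + H))
s = -59 (s = -50 - 9 = -59)
(s + P(N(-4), 0)) + 1/((2 + 10)*10 - 271) = (-59 + sqrt(-1 + 0)) + 1/((2 + 10)*10 - 271) = (-59 + sqrt(-1)) + 1/(12*10 - 271) = (-59 + I) + 1/(120 - 271) = (-59 + I) + 1/(-151) = (-59 + I) - 1/151 = -8910/151 + I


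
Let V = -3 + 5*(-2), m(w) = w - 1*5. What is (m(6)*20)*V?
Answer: -260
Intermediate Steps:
m(w) = -5 + w (m(w) = w - 5 = -5 + w)
V = -13 (V = -3 - 10 = -13)
(m(6)*20)*V = ((-5 + 6)*20)*(-13) = (1*20)*(-13) = 20*(-13) = -260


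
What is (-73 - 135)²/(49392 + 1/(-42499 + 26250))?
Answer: 702996736/802570607 ≈ 0.87593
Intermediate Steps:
(-73 - 135)²/(49392 + 1/(-42499 + 26250)) = (-208)²/(49392 + 1/(-16249)) = 43264/(49392 - 1/16249) = 43264/(802570607/16249) = 43264*(16249/802570607) = 702996736/802570607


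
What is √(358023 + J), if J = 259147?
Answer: √617170 ≈ 785.60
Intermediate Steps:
√(358023 + J) = √(358023 + 259147) = √617170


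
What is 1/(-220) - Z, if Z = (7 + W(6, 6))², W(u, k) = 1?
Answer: -14081/220 ≈ -64.005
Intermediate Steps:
Z = 64 (Z = (7 + 1)² = 8² = 64)
1/(-220) - Z = 1/(-220) - 1*64 = -1/220 - 64 = -14081/220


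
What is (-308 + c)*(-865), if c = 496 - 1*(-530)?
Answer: -621070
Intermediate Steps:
c = 1026 (c = 496 + 530 = 1026)
(-308 + c)*(-865) = (-308 + 1026)*(-865) = 718*(-865) = -621070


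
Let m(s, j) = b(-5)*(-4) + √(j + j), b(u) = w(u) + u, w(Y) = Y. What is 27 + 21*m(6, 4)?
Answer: 867 + 42*√2 ≈ 926.40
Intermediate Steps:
b(u) = 2*u (b(u) = u + u = 2*u)
m(s, j) = 40 + √2*√j (m(s, j) = (2*(-5))*(-4) + √(j + j) = -10*(-4) + √(2*j) = 40 + √2*√j)
27 + 21*m(6, 4) = 27 + 21*(40 + √2*√4) = 27 + 21*(40 + √2*2) = 27 + 21*(40 + 2*√2) = 27 + (840 + 42*√2) = 867 + 42*√2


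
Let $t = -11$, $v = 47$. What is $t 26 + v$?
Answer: $-239$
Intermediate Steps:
$t 26 + v = \left(-11\right) 26 + 47 = -286 + 47 = -239$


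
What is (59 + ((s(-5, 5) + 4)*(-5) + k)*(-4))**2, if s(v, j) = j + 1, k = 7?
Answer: 53361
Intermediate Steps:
s(v, j) = 1 + j
(59 + ((s(-5, 5) + 4)*(-5) + k)*(-4))**2 = (59 + (((1 + 5) + 4)*(-5) + 7)*(-4))**2 = (59 + ((6 + 4)*(-5) + 7)*(-4))**2 = (59 + (10*(-5) + 7)*(-4))**2 = (59 + (-50 + 7)*(-4))**2 = (59 - 43*(-4))**2 = (59 + 172)**2 = 231**2 = 53361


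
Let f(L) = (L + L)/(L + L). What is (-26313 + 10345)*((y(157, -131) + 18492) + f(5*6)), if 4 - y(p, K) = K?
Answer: -297451904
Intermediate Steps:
y(p, K) = 4 - K
f(L) = 1 (f(L) = (2*L)/((2*L)) = (2*L)*(1/(2*L)) = 1)
(-26313 + 10345)*((y(157, -131) + 18492) + f(5*6)) = (-26313 + 10345)*(((4 - 1*(-131)) + 18492) + 1) = -15968*(((4 + 131) + 18492) + 1) = -15968*((135 + 18492) + 1) = -15968*(18627 + 1) = -15968*18628 = -297451904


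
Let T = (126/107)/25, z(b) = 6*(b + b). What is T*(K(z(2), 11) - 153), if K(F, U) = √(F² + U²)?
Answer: -19278/2675 + 126*√697/2675 ≈ -5.9632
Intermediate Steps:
z(b) = 12*b (z(b) = 6*(2*b) = 12*b)
T = 126/2675 (T = (126*(1/107))*(1/25) = (126/107)*(1/25) = 126/2675 ≈ 0.047103)
T*(K(z(2), 11) - 153) = 126*(√((12*2)² + 11²) - 153)/2675 = 126*(√(24² + 121) - 153)/2675 = 126*(√(576 + 121) - 153)/2675 = 126*(√697 - 153)/2675 = 126*(-153 + √697)/2675 = -19278/2675 + 126*√697/2675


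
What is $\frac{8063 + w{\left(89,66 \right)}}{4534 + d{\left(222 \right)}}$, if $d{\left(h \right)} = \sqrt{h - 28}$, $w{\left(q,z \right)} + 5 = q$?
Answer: $\frac{18469249}{10278481} - \frac{8147 \sqrt{194}}{20556962} \approx 1.7914$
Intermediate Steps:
$w{\left(q,z \right)} = -5 + q$
$d{\left(h \right)} = \sqrt{-28 + h}$
$\frac{8063 + w{\left(89,66 \right)}}{4534 + d{\left(222 \right)}} = \frac{8063 + \left(-5 + 89\right)}{4534 + \sqrt{-28 + 222}} = \frac{8063 + 84}{4534 + \sqrt{194}} = \frac{8147}{4534 + \sqrt{194}}$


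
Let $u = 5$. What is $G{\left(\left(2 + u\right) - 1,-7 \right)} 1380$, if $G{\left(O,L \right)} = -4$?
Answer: $-5520$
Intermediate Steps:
$G{\left(\left(2 + u\right) - 1,-7 \right)} 1380 = \left(-4\right) 1380 = -5520$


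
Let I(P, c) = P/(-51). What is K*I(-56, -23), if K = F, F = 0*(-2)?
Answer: 0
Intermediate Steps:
I(P, c) = -P/51 (I(P, c) = P*(-1/51) = -P/51)
F = 0
K = 0
K*I(-56, -23) = 0*(-1/51*(-56)) = 0*(56/51) = 0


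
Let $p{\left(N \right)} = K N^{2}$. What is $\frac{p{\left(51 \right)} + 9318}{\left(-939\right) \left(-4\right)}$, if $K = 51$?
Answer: $\frac{47323}{1252} \approx 37.798$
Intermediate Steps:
$p{\left(N \right)} = 51 N^{2}$
$\frac{p{\left(51 \right)} + 9318}{\left(-939\right) \left(-4\right)} = \frac{51 \cdot 51^{2} + 9318}{\left(-939\right) \left(-4\right)} = \frac{51 \cdot 2601 + 9318}{3756} = \left(132651 + 9318\right) \frac{1}{3756} = 141969 \cdot \frac{1}{3756} = \frac{47323}{1252}$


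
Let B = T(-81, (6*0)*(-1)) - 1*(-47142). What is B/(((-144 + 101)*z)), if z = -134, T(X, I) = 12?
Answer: 23577/2881 ≈ 8.1836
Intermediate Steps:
B = 47154 (B = 12 - 1*(-47142) = 12 + 47142 = 47154)
B/(((-144 + 101)*z)) = 47154/(((-144 + 101)*(-134))) = 47154/((-43*(-134))) = 47154/5762 = 47154*(1/5762) = 23577/2881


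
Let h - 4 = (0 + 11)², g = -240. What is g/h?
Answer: -48/25 ≈ -1.9200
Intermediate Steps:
h = 125 (h = 4 + (0 + 11)² = 4 + 11² = 4 + 121 = 125)
g/h = -240/125 = -240*1/125 = -48/25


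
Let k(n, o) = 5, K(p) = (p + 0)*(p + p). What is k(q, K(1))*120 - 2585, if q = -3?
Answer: -1985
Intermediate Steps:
K(p) = 2*p**2 (K(p) = p*(2*p) = 2*p**2)
k(q, K(1))*120 - 2585 = 5*120 - 2585 = 600 - 2585 = -1985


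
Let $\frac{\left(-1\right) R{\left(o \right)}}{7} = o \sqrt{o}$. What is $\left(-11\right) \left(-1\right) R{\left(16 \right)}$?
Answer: $-4928$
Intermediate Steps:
$R{\left(o \right)} = - 7 o^{\frac{3}{2}}$ ($R{\left(o \right)} = - 7 o \sqrt{o} = - 7 o^{\frac{3}{2}}$)
$\left(-11\right) \left(-1\right) R{\left(16 \right)} = \left(-11\right) \left(-1\right) \left(- 7 \cdot 16^{\frac{3}{2}}\right) = 11 \left(\left(-7\right) 64\right) = 11 \left(-448\right) = -4928$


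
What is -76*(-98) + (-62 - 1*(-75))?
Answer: 7461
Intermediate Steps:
-76*(-98) + (-62 - 1*(-75)) = 7448 + (-62 + 75) = 7448 + 13 = 7461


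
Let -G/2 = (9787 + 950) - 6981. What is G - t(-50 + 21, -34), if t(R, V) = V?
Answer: -7478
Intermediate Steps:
G = -7512 (G = -2*((9787 + 950) - 6981) = -2*(10737 - 6981) = -2*3756 = -7512)
G - t(-50 + 21, -34) = -7512 - 1*(-34) = -7512 + 34 = -7478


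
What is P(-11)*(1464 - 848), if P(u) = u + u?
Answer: -13552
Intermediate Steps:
P(u) = 2*u
P(-11)*(1464 - 848) = (2*(-11))*(1464 - 848) = -22*616 = -13552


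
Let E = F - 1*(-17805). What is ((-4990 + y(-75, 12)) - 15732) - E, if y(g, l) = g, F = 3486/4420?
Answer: -85312163/2210 ≈ -38603.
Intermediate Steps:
F = 1743/2210 (F = 3486*(1/4420) = 1743/2210 ≈ 0.78869)
E = 39350793/2210 (E = 1743/2210 - 1*(-17805) = 1743/2210 + 17805 = 39350793/2210 ≈ 17806.)
((-4990 + y(-75, 12)) - 15732) - E = ((-4990 - 75) - 15732) - 1*39350793/2210 = (-5065 - 15732) - 39350793/2210 = -20797 - 39350793/2210 = -85312163/2210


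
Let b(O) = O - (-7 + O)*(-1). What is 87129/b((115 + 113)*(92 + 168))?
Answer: 87129/118553 ≈ 0.73494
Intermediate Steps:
b(O) = -7 + 2*O (b(O) = O - (7 - O) = O + (-7 + O) = -7 + 2*O)
87129/b((115 + 113)*(92 + 168)) = 87129/(-7 + 2*((115 + 113)*(92 + 168))) = 87129/(-7 + 2*(228*260)) = 87129/(-7 + 2*59280) = 87129/(-7 + 118560) = 87129/118553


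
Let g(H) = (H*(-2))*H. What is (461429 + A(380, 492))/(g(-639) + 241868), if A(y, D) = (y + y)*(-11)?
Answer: -453069/574774 ≈ -0.78826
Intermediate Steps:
g(H) = -2*H² (g(H) = (-2*H)*H = -2*H²)
A(y, D) = -22*y (A(y, D) = (2*y)*(-11) = -22*y)
(461429 + A(380, 492))/(g(-639) + 241868) = (461429 - 22*380)/(-2*(-639)² + 241868) = (461429 - 8360)/(-2*408321 + 241868) = 453069/(-816642 + 241868) = 453069/(-574774) = 453069*(-1/574774) = -453069/574774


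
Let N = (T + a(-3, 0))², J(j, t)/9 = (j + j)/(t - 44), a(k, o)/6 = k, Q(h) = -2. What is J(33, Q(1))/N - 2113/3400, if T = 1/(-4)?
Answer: -275140871/416727800 ≈ -0.66024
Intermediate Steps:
a(k, o) = 6*k
T = -¼ ≈ -0.25000
J(j, t) = 18*j/(-44 + t) (J(j, t) = 9*((j + j)/(t - 44)) = 9*((2*j)/(-44 + t)) = 9*(2*j/(-44 + t)) = 18*j/(-44 + t))
N = 5329/16 (N = (-¼ + 6*(-3))² = (-¼ - 18)² = (-73/4)² = 5329/16 ≈ 333.06)
J(33, Q(1))/N - 2113/3400 = (18*33/(-44 - 2))/(5329/16) - 2113/3400 = (18*33/(-46))*(16/5329) - 2113*1/3400 = (18*33*(-1/46))*(16/5329) - 2113/3400 = -297/23*16/5329 - 2113/3400 = -4752/122567 - 2113/3400 = -275140871/416727800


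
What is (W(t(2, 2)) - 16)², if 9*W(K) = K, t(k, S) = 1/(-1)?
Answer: 21025/81 ≈ 259.57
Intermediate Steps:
t(k, S) = -1
W(K) = K/9
(W(t(2, 2)) - 16)² = ((⅑)*(-1) - 16)² = (-⅑ - 16)² = (-145/9)² = 21025/81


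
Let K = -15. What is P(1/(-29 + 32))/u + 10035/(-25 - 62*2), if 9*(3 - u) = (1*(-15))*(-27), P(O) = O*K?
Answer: -420725/6258 ≈ -67.230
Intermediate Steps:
P(O) = -15*O (P(O) = O*(-15) = -15*O)
u = -42 (u = 3 - 1*(-15)*(-27)/9 = 3 - (-5)*(-27)/3 = 3 - ⅑*405 = 3 - 45 = -42)
P(1/(-29 + 32))/u + 10035/(-25 - 62*2) = -15/(-29 + 32)/(-42) + 10035/(-25 - 62*2) = -15/3*(-1/42) + 10035/(-25 - 124) = -15*⅓*(-1/42) + 10035/(-149) = -5*(-1/42) + 10035*(-1/149) = 5/42 - 10035/149 = -420725/6258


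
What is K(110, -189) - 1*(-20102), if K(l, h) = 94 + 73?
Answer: 20269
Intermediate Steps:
K(l, h) = 167
K(110, -189) - 1*(-20102) = 167 - 1*(-20102) = 167 + 20102 = 20269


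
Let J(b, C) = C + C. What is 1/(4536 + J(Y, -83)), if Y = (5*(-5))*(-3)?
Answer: 1/4370 ≈ 0.00022883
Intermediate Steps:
Y = 75 (Y = -25*(-3) = 75)
J(b, C) = 2*C
1/(4536 + J(Y, -83)) = 1/(4536 + 2*(-83)) = 1/(4536 - 166) = 1/4370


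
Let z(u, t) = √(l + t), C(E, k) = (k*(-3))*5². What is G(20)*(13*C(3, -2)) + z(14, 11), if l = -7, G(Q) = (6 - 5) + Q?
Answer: 40952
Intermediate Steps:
G(Q) = 1 + Q
C(E, k) = -75*k (C(E, k) = -3*k*25 = -75*k)
z(u, t) = √(-7 + t)
G(20)*(13*C(3, -2)) + z(14, 11) = (1 + 20)*(13*(-75*(-2))) + √(-7 + 11) = 21*(13*150) + √4 = 21*1950 + 2 = 40950 + 2 = 40952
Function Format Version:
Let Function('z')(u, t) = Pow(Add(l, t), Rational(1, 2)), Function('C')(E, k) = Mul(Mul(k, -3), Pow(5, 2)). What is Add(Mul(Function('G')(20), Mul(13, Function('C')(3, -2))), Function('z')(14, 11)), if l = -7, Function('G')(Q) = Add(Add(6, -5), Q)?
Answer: 40952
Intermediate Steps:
Function('G')(Q) = Add(1, Q)
Function('C')(E, k) = Mul(-75, k) (Function('C')(E, k) = Mul(Mul(-3, k), 25) = Mul(-75, k))
Function('z')(u, t) = Pow(Add(-7, t), Rational(1, 2))
Add(Mul(Function('G')(20), Mul(13, Function('C')(3, -2))), Function('z')(14, 11)) = Add(Mul(Add(1, 20), Mul(13, Mul(-75, -2))), Pow(Add(-7, 11), Rational(1, 2))) = Add(Mul(21, Mul(13, 150)), Pow(4, Rational(1, 2))) = Add(Mul(21, 1950), 2) = Add(40950, 2) = 40952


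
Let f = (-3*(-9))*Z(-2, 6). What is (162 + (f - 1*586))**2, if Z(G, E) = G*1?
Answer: 228484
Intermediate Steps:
Z(G, E) = G
f = -54 (f = -3*(-9)*(-2) = 27*(-2) = -54)
(162 + (f - 1*586))**2 = (162 + (-54 - 1*586))**2 = (162 + (-54 - 586))**2 = (162 - 640)**2 = (-478)**2 = 228484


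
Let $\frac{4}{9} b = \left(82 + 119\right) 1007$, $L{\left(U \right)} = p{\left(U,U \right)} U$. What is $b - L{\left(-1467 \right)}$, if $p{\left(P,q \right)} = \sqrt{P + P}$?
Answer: $\frac{1821663}{4} + 4401 i \sqrt{326} \approx 4.5542 \cdot 10^{5} + 79462.0 i$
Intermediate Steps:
$p{\left(P,q \right)} = \sqrt{2} \sqrt{P}$ ($p{\left(P,q \right)} = \sqrt{2 P} = \sqrt{2} \sqrt{P}$)
$L{\left(U \right)} = \sqrt{2} U^{\frac{3}{2}}$ ($L{\left(U \right)} = \sqrt{2} \sqrt{U} U = \sqrt{2} U^{\frac{3}{2}}$)
$b = \frac{1821663}{4}$ ($b = \frac{9 \left(82 + 119\right) 1007}{4} = \frac{9 \cdot 201 \cdot 1007}{4} = \frac{9}{4} \cdot 202407 = \frac{1821663}{4} \approx 4.5542 \cdot 10^{5}$)
$b - L{\left(-1467 \right)} = \frac{1821663}{4} - \sqrt{2} \left(-1467\right)^{\frac{3}{2}} = \frac{1821663}{4} - \sqrt{2} \left(- 4401 i \sqrt{163}\right) = \frac{1821663}{4} - - 4401 i \sqrt{326} = \frac{1821663}{4} + 4401 i \sqrt{326}$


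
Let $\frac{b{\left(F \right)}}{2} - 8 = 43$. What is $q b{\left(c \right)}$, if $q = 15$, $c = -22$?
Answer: $1530$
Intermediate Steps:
$b{\left(F \right)} = 102$ ($b{\left(F \right)} = 16 + 2 \cdot 43 = 16 + 86 = 102$)
$q b{\left(c \right)} = 15 \cdot 102 = 1530$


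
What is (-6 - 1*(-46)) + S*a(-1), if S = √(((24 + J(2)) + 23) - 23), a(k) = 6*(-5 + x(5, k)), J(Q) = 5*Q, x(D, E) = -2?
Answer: 40 - 42*√34 ≈ -204.90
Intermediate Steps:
a(k) = -42 (a(k) = 6*(-5 - 2) = 6*(-7) = -42)
S = √34 (S = √(((24 + 5*2) + 23) - 23) = √(((24 + 10) + 23) - 23) = √((34 + 23) - 23) = √(57 - 23) = √34 ≈ 5.8309)
(-6 - 1*(-46)) + S*a(-1) = (-6 - 1*(-46)) + √34*(-42) = (-6 + 46) - 42*√34 = 40 - 42*√34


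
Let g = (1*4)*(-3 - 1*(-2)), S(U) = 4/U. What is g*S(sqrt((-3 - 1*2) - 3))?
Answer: 4*I*sqrt(2) ≈ 5.6569*I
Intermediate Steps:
g = -4 (g = 4*(-3 + 2) = 4*(-1) = -4)
g*S(sqrt((-3 - 1*2) - 3)) = -16/(sqrt((-3 - 1*2) - 3)) = -16/(sqrt((-3 - 2) - 3)) = -16/(sqrt(-5 - 3)) = -16/(sqrt(-8)) = -16/(2*I*sqrt(2)) = -16*(-I*sqrt(2)/4) = -(-4)*I*sqrt(2) = 4*I*sqrt(2)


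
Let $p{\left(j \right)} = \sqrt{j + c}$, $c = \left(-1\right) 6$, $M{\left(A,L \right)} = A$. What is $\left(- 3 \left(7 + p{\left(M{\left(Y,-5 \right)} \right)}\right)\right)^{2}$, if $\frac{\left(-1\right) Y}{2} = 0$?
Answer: $387 + 126 i \sqrt{6} \approx 387.0 + 308.64 i$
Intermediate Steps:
$Y = 0$ ($Y = \left(-2\right) 0 = 0$)
$c = -6$
$p{\left(j \right)} = \sqrt{-6 + j}$ ($p{\left(j \right)} = \sqrt{j - 6} = \sqrt{-6 + j}$)
$\left(- 3 \left(7 + p{\left(M{\left(Y,-5 \right)} \right)}\right)\right)^{2} = \left(- 3 \left(7 + \sqrt{-6 + 0}\right)\right)^{2} = \left(- 3 \left(7 + \sqrt{-6}\right)\right)^{2} = \left(- 3 \left(7 + i \sqrt{6}\right)\right)^{2} = \left(-21 - 3 i \sqrt{6}\right)^{2}$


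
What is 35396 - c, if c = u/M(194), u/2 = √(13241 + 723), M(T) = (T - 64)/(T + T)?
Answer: 35396 - 776*√3491/65 ≈ 34691.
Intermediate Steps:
M(T) = (-64 + T)/(2*T) (M(T) = (-64 + T)/((2*T)) = (-64 + T)*(1/(2*T)) = (-64 + T)/(2*T))
u = 4*√3491 (u = 2*√(13241 + 723) = 2*√13964 = 2*(2*√3491) = 4*√3491 ≈ 236.34)
c = 776*√3491/65 (c = (4*√3491)/(((½)*(-64 + 194)/194)) = (4*√3491)/(((½)*(1/194)*130)) = (4*√3491)/(65/194) = (4*√3491)*(194/65) = 776*√3491/65 ≈ 705.38)
35396 - c = 35396 - 776*√3491/65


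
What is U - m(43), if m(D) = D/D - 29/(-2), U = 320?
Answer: 609/2 ≈ 304.50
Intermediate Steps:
m(D) = 31/2 (m(D) = 1 - 29*(-1/2) = 1 + 29/2 = 31/2)
U - m(43) = 320 - 1*31/2 = 320 - 31/2 = 609/2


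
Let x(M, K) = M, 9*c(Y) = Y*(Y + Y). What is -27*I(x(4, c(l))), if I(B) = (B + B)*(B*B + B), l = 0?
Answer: -4320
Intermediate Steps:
c(Y) = 2*Y²/9 (c(Y) = (Y*(Y + Y))/9 = (Y*(2*Y))/9 = (2*Y²)/9 = 2*Y²/9)
I(B) = 2*B*(B + B²) (I(B) = (2*B)*(B² + B) = (2*B)*(B + B²) = 2*B*(B + B²))
-27*I(x(4, c(l))) = -54*4²*(1 + 4) = -54*16*5 = -27*160 = -4320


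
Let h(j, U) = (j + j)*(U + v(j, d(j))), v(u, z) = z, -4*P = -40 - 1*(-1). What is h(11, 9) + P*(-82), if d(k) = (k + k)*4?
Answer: 2669/2 ≈ 1334.5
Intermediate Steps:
d(k) = 8*k (d(k) = (2*k)*4 = 8*k)
P = 39/4 (P = -(-40 - 1*(-1))/4 = -(-40 + 1)/4 = -¼*(-39) = 39/4 ≈ 9.7500)
h(j, U) = 2*j*(U + 8*j) (h(j, U) = (j + j)*(U + 8*j) = (2*j)*(U + 8*j) = 2*j*(U + 8*j))
h(11, 9) + P*(-82) = 2*11*(9 + 8*11) + (39/4)*(-82) = 2*11*(9 + 88) - 1599/2 = 2*11*97 - 1599/2 = 2134 - 1599/2 = 2669/2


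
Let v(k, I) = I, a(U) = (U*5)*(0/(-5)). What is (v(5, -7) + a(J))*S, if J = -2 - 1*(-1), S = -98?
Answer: 686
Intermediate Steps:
J = -1 (J = -2 + 1 = -1)
a(U) = 0 (a(U) = (5*U)*(0*(-⅕)) = (5*U)*0 = 0)
(v(5, -7) + a(J))*S = (-7 + 0)*(-98) = -7*(-98) = 686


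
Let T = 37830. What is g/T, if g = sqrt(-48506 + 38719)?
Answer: I*sqrt(9787)/37830 ≈ 0.0026151*I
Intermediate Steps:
g = I*sqrt(9787) (g = sqrt(-9787) = I*sqrt(9787) ≈ 98.929*I)
g/T = (I*sqrt(9787))/37830 = (I*sqrt(9787))*(1/37830) = I*sqrt(9787)/37830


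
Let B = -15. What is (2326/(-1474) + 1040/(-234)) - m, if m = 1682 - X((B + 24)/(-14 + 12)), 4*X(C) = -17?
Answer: -44899373/26532 ≈ -1692.3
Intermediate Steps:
X(C) = -17/4 (X(C) = (¼)*(-17) = -17/4)
m = 6745/4 (m = 1682 - 1*(-17/4) = 1682 + 17/4 = 6745/4 ≈ 1686.3)
(2326/(-1474) + 1040/(-234)) - m = (2326/(-1474) + 1040/(-234)) - 1*6745/4 = (2326*(-1/1474) + 1040*(-1/234)) - 6745/4 = (-1163/737 - 40/9) - 6745/4 = -39947/6633 - 6745/4 = -44899373/26532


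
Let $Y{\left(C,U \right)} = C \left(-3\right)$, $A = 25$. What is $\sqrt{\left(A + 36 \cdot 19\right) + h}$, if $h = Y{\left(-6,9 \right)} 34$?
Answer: $\sqrt{1321} \approx 36.346$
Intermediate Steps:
$Y{\left(C,U \right)} = - 3 C$
$h = 612$ ($h = \left(-3\right) \left(-6\right) 34 = 18 \cdot 34 = 612$)
$\sqrt{\left(A + 36 \cdot 19\right) + h} = \sqrt{\left(25 + 36 \cdot 19\right) + 612} = \sqrt{\left(25 + 684\right) + 612} = \sqrt{709 + 612} = \sqrt{1321}$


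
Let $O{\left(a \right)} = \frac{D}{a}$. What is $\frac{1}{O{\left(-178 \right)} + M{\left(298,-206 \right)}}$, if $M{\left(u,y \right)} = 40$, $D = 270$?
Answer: $\frac{89}{3425} \approx 0.025985$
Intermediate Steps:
$O{\left(a \right)} = \frac{270}{a}$
$\frac{1}{O{\left(-178 \right)} + M{\left(298,-206 \right)}} = \frac{1}{\frac{270}{-178} + 40} = \frac{1}{270 \left(- \frac{1}{178}\right) + 40} = \frac{1}{- \frac{135}{89} + 40} = \frac{1}{\frac{3425}{89}} = \frac{89}{3425}$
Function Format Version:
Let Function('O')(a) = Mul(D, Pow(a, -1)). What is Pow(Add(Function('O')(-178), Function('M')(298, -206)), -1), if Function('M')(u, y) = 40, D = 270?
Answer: Rational(89, 3425) ≈ 0.025985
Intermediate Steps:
Function('O')(a) = Mul(270, Pow(a, -1))
Pow(Add(Function('O')(-178), Function('M')(298, -206)), -1) = Pow(Add(Mul(270, Pow(-178, -1)), 40), -1) = Pow(Add(Mul(270, Rational(-1, 178)), 40), -1) = Pow(Add(Rational(-135, 89), 40), -1) = Pow(Rational(3425, 89), -1) = Rational(89, 3425)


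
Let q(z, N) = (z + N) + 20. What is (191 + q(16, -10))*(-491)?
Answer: -106547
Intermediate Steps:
q(z, N) = 20 + N + z (q(z, N) = (N + z) + 20 = 20 + N + z)
(191 + q(16, -10))*(-491) = (191 + (20 - 10 + 16))*(-491) = (191 + 26)*(-491) = 217*(-491) = -106547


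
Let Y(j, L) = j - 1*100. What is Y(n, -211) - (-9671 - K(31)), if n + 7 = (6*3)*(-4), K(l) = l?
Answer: 9523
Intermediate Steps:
n = -79 (n = -7 + (6*3)*(-4) = -7 + 18*(-4) = -7 - 72 = -79)
Y(j, L) = -100 + j (Y(j, L) = j - 100 = -100 + j)
Y(n, -211) - (-9671 - K(31)) = (-100 - 79) - (-9671 - 1*31) = -179 - (-9671 - 31) = -179 - 1*(-9702) = -179 + 9702 = 9523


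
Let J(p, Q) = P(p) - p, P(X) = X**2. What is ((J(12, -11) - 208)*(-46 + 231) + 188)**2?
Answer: 192432384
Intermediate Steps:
J(p, Q) = p**2 - p
((J(12, -11) - 208)*(-46 + 231) + 188)**2 = ((12*(-1 + 12) - 208)*(-46 + 231) + 188)**2 = ((12*11 - 208)*185 + 188)**2 = ((132 - 208)*185 + 188)**2 = (-76*185 + 188)**2 = (-14060 + 188)**2 = (-13872)**2 = 192432384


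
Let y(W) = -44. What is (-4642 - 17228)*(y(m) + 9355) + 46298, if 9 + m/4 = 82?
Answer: -203585272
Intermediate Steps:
m = 292 (m = -36 + 4*82 = -36 + 328 = 292)
(-4642 - 17228)*(y(m) + 9355) + 46298 = (-4642 - 17228)*(-44 + 9355) + 46298 = -21870*9311 + 46298 = -203631570 + 46298 = -203585272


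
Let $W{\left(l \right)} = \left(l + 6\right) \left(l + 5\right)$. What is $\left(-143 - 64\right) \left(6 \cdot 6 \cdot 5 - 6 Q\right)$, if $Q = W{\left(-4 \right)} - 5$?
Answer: $-40986$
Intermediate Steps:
$W{\left(l \right)} = \left(5 + l\right) \left(6 + l\right)$ ($W{\left(l \right)} = \left(6 + l\right) \left(5 + l\right) = \left(5 + l\right) \left(6 + l\right)$)
$Q = -3$ ($Q = \left(30 + \left(-4\right)^{2} + 11 \left(-4\right)\right) - 5 = \left(30 + 16 - 44\right) - 5 = 2 - 5 = -3$)
$\left(-143 - 64\right) \left(6 \cdot 6 \cdot 5 - 6 Q\right) = \left(-143 - 64\right) \left(6 \cdot 6 \cdot 5 - -18\right) = - 207 \left(36 \cdot 5 + 18\right) = - 207 \left(180 + 18\right) = \left(-207\right) 198 = -40986$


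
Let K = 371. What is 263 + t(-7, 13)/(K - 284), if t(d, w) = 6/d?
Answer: 53387/203 ≈ 262.99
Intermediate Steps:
263 + t(-7, 13)/(K - 284) = 263 + (6/(-7))/(371 - 284) = 263 + (6*(-1/7))/87 = 263 + (1/87)*(-6/7) = 263 - 2/203 = 53387/203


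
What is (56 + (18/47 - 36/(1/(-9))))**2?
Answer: 319622884/2209 ≈ 1.4469e+5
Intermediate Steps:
(56 + (18/47 - 36/(1/(-9))))**2 = (56 + (18*(1/47) - 36/(-1/9)))**2 = (56 + (18/47 - 36*(-9)))**2 = (56 + (18/47 + 324))**2 = (56 + 15246/47)**2 = (17878/47)**2 = 319622884/2209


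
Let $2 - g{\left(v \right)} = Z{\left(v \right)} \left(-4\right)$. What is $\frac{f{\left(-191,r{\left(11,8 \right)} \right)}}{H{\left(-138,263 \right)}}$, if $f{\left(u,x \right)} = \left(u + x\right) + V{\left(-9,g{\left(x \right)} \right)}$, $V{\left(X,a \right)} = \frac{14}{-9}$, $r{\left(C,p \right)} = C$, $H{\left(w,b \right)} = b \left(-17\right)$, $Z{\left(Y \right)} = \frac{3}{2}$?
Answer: $\frac{1634}{40239} \approx 0.040607$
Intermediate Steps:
$Z{\left(Y \right)} = \frac{3}{2}$ ($Z{\left(Y \right)} = 3 \cdot \frac{1}{2} = \frac{3}{2}$)
$H{\left(w,b \right)} = - 17 b$
$g{\left(v \right)} = 8$ ($g{\left(v \right)} = 2 - \frac{3}{2} \left(-4\right) = 2 - -6 = 2 + 6 = 8$)
$V{\left(X,a \right)} = - \frac{14}{9}$ ($V{\left(X,a \right)} = 14 \left(- \frac{1}{9}\right) = - \frac{14}{9}$)
$f{\left(u,x \right)} = - \frac{14}{9} + u + x$ ($f{\left(u,x \right)} = \left(u + x\right) - \frac{14}{9} = - \frac{14}{9} + u + x$)
$\frac{f{\left(-191,r{\left(11,8 \right)} \right)}}{H{\left(-138,263 \right)}} = \frac{- \frac{14}{9} - 191 + 11}{\left(-17\right) 263} = - \frac{1634}{9 \left(-4471\right)} = \left(- \frac{1634}{9}\right) \left(- \frac{1}{4471}\right) = \frac{1634}{40239}$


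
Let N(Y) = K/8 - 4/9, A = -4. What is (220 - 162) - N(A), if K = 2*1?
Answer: 2095/36 ≈ 58.194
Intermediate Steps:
K = 2
N(Y) = -7/36 (N(Y) = 2/8 - 4/9 = 2*(⅛) - 4*⅑ = ¼ - 4/9 = -7/36)
(220 - 162) - N(A) = (220 - 162) - 1*(-7/36) = 58 + 7/36 = 2095/36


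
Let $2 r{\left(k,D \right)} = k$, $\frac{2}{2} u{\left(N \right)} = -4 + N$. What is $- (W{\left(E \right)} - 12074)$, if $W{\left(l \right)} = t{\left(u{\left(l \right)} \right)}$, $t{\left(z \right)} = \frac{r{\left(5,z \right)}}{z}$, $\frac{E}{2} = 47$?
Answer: $\frac{434663}{36} \approx 12074.0$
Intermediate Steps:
$E = 94$ ($E = 2 \cdot 47 = 94$)
$u{\left(N \right)} = -4 + N$
$r{\left(k,D \right)} = \frac{k}{2}$
$t{\left(z \right)} = \frac{5}{2 z}$ ($t{\left(z \right)} = \frac{\frac{1}{2} \cdot 5}{z} = \frac{5}{2 z}$)
$W{\left(l \right)} = \frac{5}{2 \left(-4 + l\right)}$
$- (W{\left(E \right)} - 12074) = - (\frac{5}{2 \left(-4 + 94\right)} - 12074) = - (\frac{5}{2 \cdot 90} - 12074) = - (\frac{5}{2} \cdot \frac{1}{90} - 12074) = - (\frac{1}{36} - 12074) = \left(-1\right) \left(- \frac{434663}{36}\right) = \frac{434663}{36}$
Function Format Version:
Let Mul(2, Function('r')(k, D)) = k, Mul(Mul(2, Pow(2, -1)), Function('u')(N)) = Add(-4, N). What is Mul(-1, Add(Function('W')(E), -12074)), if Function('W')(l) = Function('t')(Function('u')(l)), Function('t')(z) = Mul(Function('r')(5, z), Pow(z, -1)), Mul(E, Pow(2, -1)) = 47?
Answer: Rational(434663, 36) ≈ 12074.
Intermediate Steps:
E = 94 (E = Mul(2, 47) = 94)
Function('u')(N) = Add(-4, N)
Function('r')(k, D) = Mul(Rational(1, 2), k)
Function('t')(z) = Mul(Rational(5, 2), Pow(z, -1)) (Function('t')(z) = Mul(Mul(Rational(1, 2), 5), Pow(z, -1)) = Mul(Rational(5, 2), Pow(z, -1)))
Function('W')(l) = Mul(Rational(5, 2), Pow(Add(-4, l), -1))
Mul(-1, Add(Function('W')(E), -12074)) = Mul(-1, Add(Mul(Rational(5, 2), Pow(Add(-4, 94), -1)), -12074)) = Mul(-1, Add(Mul(Rational(5, 2), Pow(90, -1)), -12074)) = Mul(-1, Add(Mul(Rational(5, 2), Rational(1, 90)), -12074)) = Mul(-1, Add(Rational(1, 36), -12074)) = Mul(-1, Rational(-434663, 36)) = Rational(434663, 36)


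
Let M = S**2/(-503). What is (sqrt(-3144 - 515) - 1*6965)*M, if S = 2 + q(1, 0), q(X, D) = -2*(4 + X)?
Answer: 445760/503 - 64*I*sqrt(3659)/503 ≈ 886.2 - 7.6965*I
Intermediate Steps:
q(X, D) = -8 - 2*X
S = -8 (S = 2 + (-8 - 2*1) = 2 + (-8 - 2) = 2 - 10 = -8)
M = -64/503 (M = (-8)**2/(-503) = 64*(-1/503) = -64/503 ≈ -0.12724)
(sqrt(-3144 - 515) - 1*6965)*M = (sqrt(-3144 - 515) - 1*6965)*(-64/503) = (sqrt(-3659) - 6965)*(-64/503) = (I*sqrt(3659) - 6965)*(-64/503) = (-6965 + I*sqrt(3659))*(-64/503) = 445760/503 - 64*I*sqrt(3659)/503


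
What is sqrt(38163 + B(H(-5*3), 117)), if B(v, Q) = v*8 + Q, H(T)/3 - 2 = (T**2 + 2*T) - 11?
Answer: 2*sqrt(10686) ≈ 206.75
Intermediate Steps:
H(T) = -27 + 3*T**2 + 6*T (H(T) = 6 + 3*((T**2 + 2*T) - 11) = 6 + 3*(-11 + T**2 + 2*T) = 6 + (-33 + 3*T**2 + 6*T) = -27 + 3*T**2 + 6*T)
B(v, Q) = Q + 8*v (B(v, Q) = 8*v + Q = Q + 8*v)
sqrt(38163 + B(H(-5*3), 117)) = sqrt(38163 + (117 + 8*(-27 + 3*(-5*3)**2 + 6*(-5*3)))) = sqrt(38163 + (117 + 8*(-27 + 3*(-15)**2 + 6*(-15)))) = sqrt(38163 + (117 + 8*(-27 + 3*225 - 90))) = sqrt(38163 + (117 + 8*(-27 + 675 - 90))) = sqrt(38163 + (117 + 8*558)) = sqrt(38163 + (117 + 4464)) = sqrt(38163 + 4581) = sqrt(42744) = 2*sqrt(10686)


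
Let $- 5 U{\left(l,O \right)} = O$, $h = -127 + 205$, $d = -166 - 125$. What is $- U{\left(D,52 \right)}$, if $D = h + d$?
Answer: $\frac{52}{5} \approx 10.4$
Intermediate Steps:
$d = -291$
$h = 78$
$D = -213$ ($D = 78 - 291 = -213$)
$U{\left(l,O \right)} = - \frac{O}{5}$
$- U{\left(D,52 \right)} = - \frac{\left(-1\right) 52}{5} = \left(-1\right) \left(- \frac{52}{5}\right) = \frac{52}{5}$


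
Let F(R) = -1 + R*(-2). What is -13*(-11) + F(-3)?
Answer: 148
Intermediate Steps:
F(R) = -1 - 2*R
-13*(-11) + F(-3) = -13*(-11) + (-1 - 2*(-3)) = 143 + (-1 + 6) = 143 + 5 = 148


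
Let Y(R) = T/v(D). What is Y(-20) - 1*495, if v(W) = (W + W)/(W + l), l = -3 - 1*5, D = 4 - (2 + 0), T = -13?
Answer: -951/2 ≈ -475.50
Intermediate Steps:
D = 2 (D = 4 - 1*2 = 4 - 2 = 2)
l = -8 (l = -3 - 5 = -8)
v(W) = 2*W/(-8 + W) (v(W) = (W + W)/(W - 8) = (2*W)/(-8 + W) = 2*W/(-8 + W))
Y(R) = 39/2 (Y(R) = -13/(2*2/(-8 + 2)) = -13/(2*2/(-6)) = -13/(2*2*(-⅙)) = -13/(-⅔) = -13*(-3/2) = 39/2)
Y(-20) - 1*495 = 39/2 - 1*495 = 39/2 - 495 = -951/2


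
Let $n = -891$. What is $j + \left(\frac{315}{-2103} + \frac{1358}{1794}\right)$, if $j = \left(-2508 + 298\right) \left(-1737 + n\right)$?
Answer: $\frac{3651977902154}{628797} \approx 5.8079 \cdot 10^{6}$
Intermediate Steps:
$j = 5807880$ ($j = \left(-2508 + 298\right) \left(-1737 - 891\right) = \left(-2210\right) \left(-2628\right) = 5807880$)
$j + \left(\frac{315}{-2103} + \frac{1358}{1794}\right) = 5807880 + \left(\frac{315}{-2103} + \frac{1358}{1794}\right) = 5807880 + \left(315 \left(- \frac{1}{2103}\right) + 1358 \cdot \frac{1}{1794}\right) = 5807880 + \left(- \frac{105}{701} + \frac{679}{897}\right) = 5807880 + \frac{381794}{628797} = \frac{3651977902154}{628797}$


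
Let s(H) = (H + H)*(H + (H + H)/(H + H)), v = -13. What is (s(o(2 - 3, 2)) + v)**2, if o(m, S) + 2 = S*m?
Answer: 121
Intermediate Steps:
o(m, S) = -2 + S*m
s(H) = 2*H*(1 + H) (s(H) = (2*H)*(H + (2*H)/((2*H))) = (2*H)*(H + (2*H)*(1/(2*H))) = (2*H)*(H + 1) = (2*H)*(1 + H) = 2*H*(1 + H))
(s(o(2 - 3, 2)) + v)**2 = (2*(-2 + 2*(2 - 3))*(1 + (-2 + 2*(2 - 3))) - 13)**2 = (2*(-2 + 2*(-1))*(1 + (-2 + 2*(-1))) - 13)**2 = (2*(-2 - 2)*(1 + (-2 - 2)) - 13)**2 = (2*(-4)*(1 - 4) - 13)**2 = (2*(-4)*(-3) - 13)**2 = (24 - 13)**2 = 11**2 = 121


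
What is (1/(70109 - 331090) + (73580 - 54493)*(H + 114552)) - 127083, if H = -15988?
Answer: 490948057969284/260981 ≈ 1.8812e+9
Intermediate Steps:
(1/(70109 - 331090) + (73580 - 54493)*(H + 114552)) - 127083 = (1/(70109 - 331090) + (73580 - 54493)*(-15988 + 114552)) - 127083 = (1/(-260981) + 19087*98564) - 127083 = (-1/260981 + 1881291068) - 127083 = 490981224217707/260981 - 127083 = 490948057969284/260981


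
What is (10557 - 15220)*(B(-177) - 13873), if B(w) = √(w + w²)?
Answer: 64689799 - 18652*√1947 ≈ 6.3867e+7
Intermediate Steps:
(10557 - 15220)*(B(-177) - 13873) = (10557 - 15220)*(√(-177*(1 - 177)) - 13873) = -4663*(√(-177*(-176)) - 13873) = -4663*(√31152 - 13873) = -4663*(4*√1947 - 13873) = -4663*(-13873 + 4*√1947) = 64689799 - 18652*√1947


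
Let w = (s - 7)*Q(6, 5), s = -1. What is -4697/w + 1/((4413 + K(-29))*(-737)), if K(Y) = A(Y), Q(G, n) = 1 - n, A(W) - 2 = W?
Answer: -7591483993/51719712 ≈ -146.78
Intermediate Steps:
A(W) = 2 + W
K(Y) = 2 + Y
w = 32 (w = (-1 - 7)*(1 - 1*5) = -8*(1 - 5) = -8*(-4) = 32)
-4697/w + 1/((4413 + K(-29))*(-737)) = -4697/32 + 1/((4413 + (2 - 29))*(-737)) = -4697*1/32 - 1/737/(4413 - 27) = -4697/32 - 1/737/4386 = -4697/32 + (1/4386)*(-1/737) = -4697/32 - 1/3232482 = -7591483993/51719712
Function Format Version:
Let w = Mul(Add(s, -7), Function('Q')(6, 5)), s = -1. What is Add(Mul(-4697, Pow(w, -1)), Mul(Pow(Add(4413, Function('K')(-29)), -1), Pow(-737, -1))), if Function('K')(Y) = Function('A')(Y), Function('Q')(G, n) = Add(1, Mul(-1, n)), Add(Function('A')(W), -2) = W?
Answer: Rational(-7591483993, 51719712) ≈ -146.78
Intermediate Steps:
Function('A')(W) = Add(2, W)
Function('K')(Y) = Add(2, Y)
w = 32 (w = Mul(Add(-1, -7), Add(1, Mul(-1, 5))) = Mul(-8, Add(1, -5)) = Mul(-8, -4) = 32)
Add(Mul(-4697, Pow(w, -1)), Mul(Pow(Add(4413, Function('K')(-29)), -1), Pow(-737, -1))) = Add(Mul(-4697, Pow(32, -1)), Mul(Pow(Add(4413, Add(2, -29)), -1), Pow(-737, -1))) = Add(Mul(-4697, Rational(1, 32)), Mul(Pow(Add(4413, -27), -1), Rational(-1, 737))) = Add(Rational(-4697, 32), Mul(Pow(4386, -1), Rational(-1, 737))) = Add(Rational(-4697, 32), Mul(Rational(1, 4386), Rational(-1, 737))) = Add(Rational(-4697, 32), Rational(-1, 3232482)) = Rational(-7591483993, 51719712)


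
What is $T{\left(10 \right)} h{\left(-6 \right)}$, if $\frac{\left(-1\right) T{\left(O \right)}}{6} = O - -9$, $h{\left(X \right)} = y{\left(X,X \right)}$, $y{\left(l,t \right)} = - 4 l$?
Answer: $-2736$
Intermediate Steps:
$h{\left(X \right)} = - 4 X$
$T{\left(O \right)} = -54 - 6 O$ ($T{\left(O \right)} = - 6 \left(O - -9\right) = - 6 \left(O + 9\right) = - 6 \left(9 + O\right) = -54 - 6 O$)
$T{\left(10 \right)} h{\left(-6 \right)} = \left(-54 - 60\right) \left(\left(-4\right) \left(-6\right)\right) = \left(-54 - 60\right) 24 = \left(-114\right) 24 = -2736$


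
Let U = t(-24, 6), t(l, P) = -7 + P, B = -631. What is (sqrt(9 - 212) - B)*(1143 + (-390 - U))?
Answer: 475774 + 754*I*sqrt(203) ≈ 4.7577e+5 + 10743.0*I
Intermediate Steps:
U = -1 (U = -7 + 6 = -1)
(sqrt(9 - 212) - B)*(1143 + (-390 - U)) = (sqrt(9 - 212) - 1*(-631))*(1143 + (-390 - 1*(-1))) = (sqrt(-203) + 631)*(1143 + (-390 + 1)) = (I*sqrt(203) + 631)*(1143 - 389) = (631 + I*sqrt(203))*754 = 475774 + 754*I*sqrt(203)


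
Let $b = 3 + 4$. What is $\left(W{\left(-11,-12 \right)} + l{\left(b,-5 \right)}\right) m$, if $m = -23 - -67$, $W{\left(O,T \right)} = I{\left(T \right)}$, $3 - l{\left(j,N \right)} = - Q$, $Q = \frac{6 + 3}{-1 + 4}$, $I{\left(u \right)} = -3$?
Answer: $132$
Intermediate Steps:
$Q = 3$ ($Q = \frac{9}{3} = 9 \cdot \frac{1}{3} = 3$)
$b = 7$
$l{\left(j,N \right)} = 6$ ($l{\left(j,N \right)} = 3 - \left(-1\right) 3 = 3 - -3 = 3 + 3 = 6$)
$W{\left(O,T \right)} = -3$
$m = 44$ ($m = -23 + 67 = 44$)
$\left(W{\left(-11,-12 \right)} + l{\left(b,-5 \right)}\right) m = \left(-3 + 6\right) 44 = 3 \cdot 44 = 132$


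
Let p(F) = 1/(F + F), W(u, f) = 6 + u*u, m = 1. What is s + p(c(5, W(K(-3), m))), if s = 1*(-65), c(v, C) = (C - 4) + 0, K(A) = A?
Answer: -1429/22 ≈ -64.955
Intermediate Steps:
W(u, f) = 6 + u²
c(v, C) = -4 + C (c(v, C) = (-4 + C) + 0 = -4 + C)
p(F) = 1/(2*F)
s = -65
s + p(c(5, W(K(-3), m))) = -65 + 1/(2*(-4 + (6 + (-3)²))) = -65 + 1/(2*(-4 + (6 + 9))) = -65 + 1/(2*(-4 + 15)) = -65 + (½)/11 = -65 + (½)*(1/11) = -65 + 1/22 = -1429/22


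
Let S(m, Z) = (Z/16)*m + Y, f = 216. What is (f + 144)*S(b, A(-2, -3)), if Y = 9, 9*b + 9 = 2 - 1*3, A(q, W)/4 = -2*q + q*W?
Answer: 2240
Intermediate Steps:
A(q, W) = -8*q + 4*W*q (A(q, W) = 4*(-2*q + q*W) = 4*(-2*q + W*q) = -8*q + 4*W*q)
b = -10/9 (b = -1 + (2 - 1*3)/9 = -1 + (2 - 3)/9 = -1 + (1/9)*(-1) = -1 - 1/9 = -10/9 ≈ -1.1111)
S(m, Z) = 9 + Z*m/16 (S(m, Z) = (Z/16)*m + 9 = Z*m/16 + 9 = 9 + Z*m/16)
(f + 144)*S(b, A(-2, -3)) = (216 + 144)*(9 + (1/16)*(4*(-2)*(-2 - 3))*(-10/9)) = 360*(9 + (1/16)*(4*(-2)*(-5))*(-10/9)) = 360*(9 + (1/16)*40*(-10/9)) = 360*(9 - 25/9) = 360*(56/9) = 2240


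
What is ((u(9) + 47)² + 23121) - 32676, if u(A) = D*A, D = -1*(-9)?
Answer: 6829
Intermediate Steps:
D = 9
u(A) = 9*A
((u(9) + 47)² + 23121) - 32676 = ((9*9 + 47)² + 23121) - 32676 = ((81 + 47)² + 23121) - 32676 = (128² + 23121) - 32676 = (16384 + 23121) - 32676 = 39505 - 32676 = 6829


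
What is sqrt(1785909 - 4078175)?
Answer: I*sqrt(2292266) ≈ 1514.0*I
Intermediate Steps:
sqrt(1785909 - 4078175) = sqrt(-2292266) = I*sqrt(2292266)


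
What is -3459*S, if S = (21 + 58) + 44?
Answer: -425457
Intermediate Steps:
S = 123 (S = 79 + 44 = 123)
-3459*S = -3459*123 = -425457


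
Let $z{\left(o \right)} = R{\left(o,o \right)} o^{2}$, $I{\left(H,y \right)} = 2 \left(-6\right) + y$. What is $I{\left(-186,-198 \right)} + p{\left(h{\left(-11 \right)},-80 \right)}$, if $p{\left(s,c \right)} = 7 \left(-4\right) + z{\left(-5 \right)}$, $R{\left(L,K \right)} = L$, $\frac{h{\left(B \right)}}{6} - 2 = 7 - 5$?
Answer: $-363$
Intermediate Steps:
$I{\left(H,y \right)} = -12 + y$
$h{\left(B \right)} = 24$ ($h{\left(B \right)} = 12 + 6 \left(7 - 5\right) = 12 + 6 \cdot 2 = 12 + 12 = 24$)
$z{\left(o \right)} = o^{3}$ ($z{\left(o \right)} = o o^{2} = o^{3}$)
$p{\left(s,c \right)} = -153$ ($p{\left(s,c \right)} = 7 \left(-4\right) + \left(-5\right)^{3} = -28 - 125 = -153$)
$I{\left(-186,-198 \right)} + p{\left(h{\left(-11 \right)},-80 \right)} = \left(-12 - 198\right) - 153 = -210 - 153 = -363$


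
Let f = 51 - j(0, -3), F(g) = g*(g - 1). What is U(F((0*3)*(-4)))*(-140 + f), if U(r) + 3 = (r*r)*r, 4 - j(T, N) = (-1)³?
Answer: 282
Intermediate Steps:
j(T, N) = 5 (j(T, N) = 4 - 1*(-1)³ = 4 - 1*(-1) = 4 + 1 = 5)
F(g) = g*(-1 + g)
U(r) = -3 + r³ (U(r) = -3 + (r*r)*r = -3 + r²*r = -3 + r³)
f = 46 (f = 51 - 1*5 = 51 - 5 = 46)
U(F((0*3)*(-4)))*(-140 + f) = (-3 + (((0*3)*(-4))*(-1 + (0*3)*(-4)))³)*(-140 + 46) = (-3 + ((0*(-4))*(-1 + 0*(-4)))³)*(-94) = (-3 + (0*(-1 + 0))³)*(-94) = (-3 + (0*(-1))³)*(-94) = (-3 + 0³)*(-94) = (-3 + 0)*(-94) = -3*(-94) = 282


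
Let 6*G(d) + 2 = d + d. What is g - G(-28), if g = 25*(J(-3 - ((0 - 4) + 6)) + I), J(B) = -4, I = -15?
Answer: -1396/3 ≈ -465.33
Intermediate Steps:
G(d) = -1/3 + d/3 (G(d) = -1/3 + (d + d)/6 = -1/3 + (2*d)/6 = -1/3 + d/3)
g = -475 (g = 25*(-4 - 15) = 25*(-19) = -475)
g - G(-28) = -475 - (-1/3 + (1/3)*(-28)) = -475 - (-1/3 - 28/3) = -475 - 1*(-29/3) = -475 + 29/3 = -1396/3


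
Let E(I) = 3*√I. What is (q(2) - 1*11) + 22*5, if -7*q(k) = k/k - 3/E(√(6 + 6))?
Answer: 692/7 + √2*3^(¾)/42 ≈ 98.934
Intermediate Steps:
q(k) = -⅐ + √2*3^(¾)/42 (q(k) = -(k/k - 3*1/(3*(6 + 6)^(¼)))/7 = -(1 - 3*√2*3^(¾)/18)/7 = -(1 - √2*3^(¾)/6)/7 = -⅐ + √2*3^(¾)/42)
(q(2) - 1*11) + 22*5 = ((-⅐ + √2*3^(¾)/42) - 1*11) + 22*5 = ((-⅐ + √2*3^(¾)/42) - 11) + 110 = (-78/7 + √2*3^(¾)/42) + 110 = 692/7 + √2*3^(¾)/42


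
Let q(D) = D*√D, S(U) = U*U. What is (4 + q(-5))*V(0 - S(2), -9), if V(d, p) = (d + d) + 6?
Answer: -8 + 10*I*√5 ≈ -8.0 + 22.361*I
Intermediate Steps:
S(U) = U²
q(D) = D^(3/2)
V(d, p) = 6 + 2*d (V(d, p) = 2*d + 6 = 6 + 2*d)
(4 + q(-5))*V(0 - S(2), -9) = (4 + (-5)^(3/2))*(6 + 2*(0 - 1*2²)) = (4 - 5*I*√5)*(6 + 2*(0 - 1*4)) = (4 - 5*I*√5)*(6 + 2*(0 - 4)) = (4 - 5*I*√5)*(6 + 2*(-4)) = (4 - 5*I*√5)*(6 - 8) = (4 - 5*I*√5)*(-2) = -8 + 10*I*√5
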